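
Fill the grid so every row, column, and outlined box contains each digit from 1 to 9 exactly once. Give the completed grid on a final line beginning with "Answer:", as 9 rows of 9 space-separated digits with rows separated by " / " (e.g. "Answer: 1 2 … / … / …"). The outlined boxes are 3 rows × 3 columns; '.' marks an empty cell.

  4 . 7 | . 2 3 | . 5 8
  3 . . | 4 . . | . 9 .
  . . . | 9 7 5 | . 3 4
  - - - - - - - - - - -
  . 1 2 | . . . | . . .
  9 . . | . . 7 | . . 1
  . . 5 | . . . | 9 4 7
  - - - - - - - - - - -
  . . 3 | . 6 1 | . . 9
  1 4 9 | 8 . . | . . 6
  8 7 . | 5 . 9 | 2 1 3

Step 1. [r6c1∈{6}] nothing but 6 survives at r6c1. So r6c1=6.
Step 2. [r2c2∈{2,5,6,8}] in row 2, 5 fits only at r2c2 ⇒ r2c2=5.
Step 3. [r8c7∈{5,7}] across row 8, 5 lands solely at r8c7. So r8c7=5.
Step 4. [r4c6∈{4,6,8}] r4c6 is the only open cell in col 6 admitting 4 ⇒ r4c6=4.
Step 5. [r2c6∈{6,8}] col 6 places 6 nowhere but r2c6. So r2c6=6.
Step 6. [r2c5∈{1,8}] in box 2, 8 fits only at r2c5 ⇒ r2c5=8.
Step 7. [r8c5∈{3}] r8c5 has the single candidate 3 ⇒ r8c5=3.
Step 8. [r7c2∈{2}] only 2 remains possible at r7c2, so r7c2=2.
Step 9. [r5c8∈{2,6,8}] across col 8, 2 lands solely at r5c8 ⇒ r5c8=2.
Step 10. [r4c8∈{6,8}] across col 8, 6 lands solely at r4c8 ⇒ r4c8=6.
Step 11. [r6c4∈{1,2,3}] r6c4 is the only open cell in col 4 admitting 2 ⇒ r6c4=2.
Step 12. [r4c7∈{3,8}] 8 has one home in row 4: r4c7, so r4c7=8.
Step 13. [r2c3∈{1}] r2c3 is down to just 1, so r2c3=1.
Step 14. [r5c7∈{3}] nothing but 3 survives at r5c7 ⇒ r5c7=3.
Step 15. [r5c2∈{8}] r5c2 has the single candidate 8 ⇒ r5c2=8.
Step 16. [r3c2∈{6}] r3c2 has the single candidate 6 ⇒ r3c2=6.
Step 17. [r8c8∈{7}] nothing but 7 survives at r8c8. So r8c8=7.
Step 18. [r3c7∈{1}] only 1 remains possible at r3c7, so r3c7=1.
Step 19. [r4c9∈{5}] r4c9's peers cover all but 5. So r4c9=5.
Step 20. [r7c4∈{7}] r7c4 has the single candidate 7. So r7c4=7.
Step 21. [r4c4∈{3}] r4c4 has the single candidate 3 ⇒ r4c4=3.
Step 22. [r5c4∈{6}] only 6 remains possible at r5c4 ⇒ r5c4=6.
Step 23. [r3c3∈{8}] r3c3's peers cover all but 8 ⇒ r3c3=8.
Step 24. [r8c6∈{2}] nothing but 2 survives at r8c6, so r8c6=2.
Step 25. [r1c4∈{1}] r1c4 is down to just 1, so r1c4=1.
Step 26. [r2c7∈{7}] r2c7 is down to just 7. So r2c7=7.
Step 27. [r6c2∈{3}] r6c2's peers cover all but 3, so r6c2=3.
Step 28. [r3c1∈{2}] r3c1 has the single candidate 2, so r3c1=2.
Step 29. [r7c7∈{4}] only 4 remains possible at r7c7 ⇒ r7c7=4.
Step 30. [r6c6∈{8}] r6c6 has the single candidate 8 ⇒ r6c6=8.
Step 31. [r4c1∈{7}] r4c1 is down to just 7 ⇒ r4c1=7.
Step 32. [r9c5∈{4}] only 4 remains possible at r9c5, so r9c5=4.
Step 33. [r9c3∈{6}] r9c3's peers cover all but 6, so r9c3=6.
Step 34. [r2c9∈{2}] r2c9 is down to just 2. So r2c9=2.
Step 35. [r1c2∈{9}] nothing but 9 survives at r1c2, so r1c2=9.
Step 36. [r1c7∈{6}] r1c7 is down to just 6, so r1c7=6.
Step 37. [r5c5∈{5}] r5c5 has the single candidate 5. So r5c5=5.
Step 38. [r7c1∈{5}] r7c1 is down to just 5, so r7c1=5.
Step 39. [r7c8∈{8}] only 8 remains possible at r7c8 ⇒ r7c8=8.
Step 40. [r4c5∈{9}] only 9 remains possible at r4c5 ⇒ r4c5=9.
Step 41. [r5c3∈{4}] r5c3's peers cover all but 4 ⇒ r5c3=4.
Step 42. [r6c5∈{1}] r6c5 has the single candidate 1. So r6c5=1.

Answer: 4 9 7 1 2 3 6 5 8 / 3 5 1 4 8 6 7 9 2 / 2 6 8 9 7 5 1 3 4 / 7 1 2 3 9 4 8 6 5 / 9 8 4 6 5 7 3 2 1 / 6 3 5 2 1 8 9 4 7 / 5 2 3 7 6 1 4 8 9 / 1 4 9 8 3 2 5 7 6 / 8 7 6 5 4 9 2 1 3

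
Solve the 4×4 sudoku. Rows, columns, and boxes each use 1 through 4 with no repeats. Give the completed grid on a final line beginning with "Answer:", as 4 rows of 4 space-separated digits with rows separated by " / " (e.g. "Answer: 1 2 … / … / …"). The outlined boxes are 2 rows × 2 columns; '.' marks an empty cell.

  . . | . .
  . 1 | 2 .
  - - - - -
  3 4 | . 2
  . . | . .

Step 1. [r2c4∈{3,4}] r2c4 is the only open cell in row 2 admitting 3. So r2c4=3.
Step 2. [r3c3∈{1}] r3c3 is down to just 1, so r3c3=1.
Step 3. [r1c3∈{4}] nothing but 4 survives at r1c3, so r1c3=4.
Step 4. [r1c1∈{2}] only 2 remains possible at r1c1 ⇒ r1c1=2.
Step 5. [r4c1∈{1}] only 1 remains possible at r4c1, so r4c1=1.
Step 6. [r2c1∈{4}] r2c1 is down to just 4. So r2c1=4.
Step 7. [r4c2∈{2}] r4c2 has the single candidate 2. So r4c2=2.
Step 8. [r1c4∈{1}] r1c4's peers cover all but 1. So r1c4=1.
Step 9. [r1c2∈{3}] only 3 remains possible at r1c2, so r1c2=3.
Step 10. [r4c4∈{4}] r4c4's peers cover all but 4 ⇒ r4c4=4.
Step 11. [r4c3∈{3}] r4c3 has the single candidate 3. So r4c3=3.

Answer: 2 3 4 1 / 4 1 2 3 / 3 4 1 2 / 1 2 3 4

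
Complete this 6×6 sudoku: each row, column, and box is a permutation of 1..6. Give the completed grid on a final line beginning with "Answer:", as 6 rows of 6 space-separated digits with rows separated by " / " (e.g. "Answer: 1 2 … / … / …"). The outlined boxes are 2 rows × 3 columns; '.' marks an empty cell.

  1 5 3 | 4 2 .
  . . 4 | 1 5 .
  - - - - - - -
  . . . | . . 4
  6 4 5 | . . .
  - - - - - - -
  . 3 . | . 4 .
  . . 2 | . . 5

Step 1. [r5c3∈{1,6}] across col 3, 6 lands solely at r5c3. So r5c3=6.
Step 2. [r5c6∈{1,2}] across row 5, 1 lands solely at r5c6, so r5c6=1.
Step 3. [r3c4∈{2,3,5,6}] across row 3, 5 lands solely at r3c4. So r3c4=5.
Step 4. [r3c5∈{1,3,6}] in row 3, 6 fits only at r3c5, so r3c5=6.
Step 5. [r4c6∈{2,3}] r4c6 is the only open cell in col 6 admitting 2, so r4c6=2.
Step 6. [r4c4∈{3}] nothing but 3 survives at r4c4 ⇒ r4c4=3.
Step 7. [r2c1∈{2}] only 2 remains possible at r2c1, so r2c1=2.
Step 8. [r6c2∈{1}] r6c2's peers cover all but 1. So r6c2=1.
Step 9. [r2c2∈{6}] nothing but 6 survives at r2c2. So r2c2=6.
Step 10. [r6c4∈{6}] only 6 remains possible at r6c4, so r6c4=6.
Step 11. [r3c1∈{3}] r3c1's peers cover all but 3 ⇒ r3c1=3.
Step 12. [r6c5∈{3}] only 3 remains possible at r6c5 ⇒ r6c5=3.
Step 13. [r4c5∈{1}] r4c5's peers cover all but 1 ⇒ r4c5=1.
Step 14. [r5c1∈{5}] r5c1 has the single candidate 5 ⇒ r5c1=5.
Step 15. [r2c6∈{3}] r2c6 is down to just 3. So r2c6=3.
Step 16. [r3c3∈{1}] r3c3's peers cover all but 1. So r3c3=1.
Step 17. [r1c6∈{6}] r1c6 is down to just 6, so r1c6=6.
Step 18. [r6c1∈{4}] r6c1's peers cover all but 4 ⇒ r6c1=4.
Step 19. [r5c4∈{2}] nothing but 2 survives at r5c4, so r5c4=2.
Step 20. [r3c2∈{2}] nothing but 2 survives at r3c2 ⇒ r3c2=2.

Answer: 1 5 3 4 2 6 / 2 6 4 1 5 3 / 3 2 1 5 6 4 / 6 4 5 3 1 2 / 5 3 6 2 4 1 / 4 1 2 6 3 5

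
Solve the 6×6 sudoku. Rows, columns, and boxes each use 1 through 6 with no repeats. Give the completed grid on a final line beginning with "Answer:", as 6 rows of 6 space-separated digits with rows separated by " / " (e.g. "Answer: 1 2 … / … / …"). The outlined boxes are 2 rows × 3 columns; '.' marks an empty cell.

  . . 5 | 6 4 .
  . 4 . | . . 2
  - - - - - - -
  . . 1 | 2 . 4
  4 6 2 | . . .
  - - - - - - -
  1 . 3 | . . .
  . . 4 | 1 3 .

Step 1. [r6c1∈{2,5,6}] in box 5, 6 fits only at r6c1. So r6c1=6.
Step 2. [r6c6∈{5}] only 5 remains possible at r6c6 ⇒ r6c6=5.
Step 3. [r2c1∈{3}] r2c1 has the single candidate 3. So r2c1=3.
Step 4. [r2c5∈{1,5}] 1 has one home in row 2: r2c5 ⇒ r2c5=1.
Step 5. [r6c2∈{2}] r6c2's peers cover all but 2, so r6c2=2.
Step 6. [r4c5∈{5}] r4c5 has the single candidate 5, so r4c5=5.
Step 7. [r4c4∈{3}] r4c4 is down to just 3. So r4c4=3.
Step 8. [r3c2∈{3,5}] across row 3, 3 lands solely at r3c2 ⇒ r3c2=3.
Step 9. [r5c5∈{2,6}] across row 5, 2 lands solely at r5c5. So r5c5=2.
Step 10. [r1c2∈{1}] r1c2 has the single candidate 1 ⇒ r1c2=1.
Step 11. [r1c6∈{3}] r1c6 has the single candidate 3, so r1c6=3.
Step 12. [r2c3∈{6}] r2c3 has the single candidate 6, so r2c3=6.
Step 13. [r5c6∈{6}] only 6 remains possible at r5c6, so r5c6=6.
Step 14. [r5c2∈{5}] r5c2's peers cover all but 5, so r5c2=5.
Step 15. [r4c6∈{1}] nothing but 1 survives at r4c6 ⇒ r4c6=1.
Step 16. [r3c5∈{6}] r3c5 has the single candidate 6 ⇒ r3c5=6.
Step 17. [r2c4∈{5}] nothing but 5 survives at r2c4. So r2c4=5.
Step 18. [r3c1∈{5}] only 5 remains possible at r3c1. So r3c1=5.
Step 19. [r5c4∈{4}] r5c4 is down to just 4, so r5c4=4.
Step 20. [r1c1∈{2}] r1c1's peers cover all but 2. So r1c1=2.

Answer: 2 1 5 6 4 3 / 3 4 6 5 1 2 / 5 3 1 2 6 4 / 4 6 2 3 5 1 / 1 5 3 4 2 6 / 6 2 4 1 3 5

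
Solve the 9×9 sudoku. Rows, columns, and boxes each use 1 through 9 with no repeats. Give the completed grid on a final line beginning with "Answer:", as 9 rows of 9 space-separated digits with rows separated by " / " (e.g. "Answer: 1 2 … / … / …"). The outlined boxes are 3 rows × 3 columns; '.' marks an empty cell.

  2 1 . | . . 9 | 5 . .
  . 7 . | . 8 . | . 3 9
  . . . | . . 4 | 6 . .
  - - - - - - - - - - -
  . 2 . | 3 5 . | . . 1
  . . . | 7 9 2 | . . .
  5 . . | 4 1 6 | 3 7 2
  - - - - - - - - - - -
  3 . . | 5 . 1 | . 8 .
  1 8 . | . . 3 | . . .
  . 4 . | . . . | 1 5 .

Step 1. [r6c3∈{8,9}] r6c3 is the only open cell in row 6 admitting 8. So r6c3=8.
Step 2. [r9c6∈{7,8}] col 6 places 7 nowhere but r9c6. So r9c6=7.
Step 3. [r8c3∈{2,5,6,7,9}] across row 8, 5 lands solely at r8c3, so r8c3=5.
Step 4. [r7c3∈{2,6,7,9}] r7c3 is the only open cell in box 7 admitting 7, so r7c3=7.
Step 5. [r1c8∈{4}] only 4 remains possible at r1c8. So r1c8=4.
Step 6. [r5c8∈{6}] nothing but 6 survives at r5c8 ⇒ r5c8=6.
Step 7. [r5c1∈{4}] only 4 remains possible at r5c1. So r5c1=4.
Step 8. [r1c4∈{6}] only 6 remains possible at r1c4, so r1c4=6.
Step 9. [r7c2∈{6,9}] 6 has one home in col 2: r7c2. So r7c2=6.
Step 10. [r7c7∈{2,4,9}] r7c7 is the only open cell in row 7 admitting 9, so r7c7=9.
Step 11. [r7c5∈{2,4}] 2 has one home in row 7: r7c5. So r7c5=2.
Step 12. [r9c1∈{9}] only 9 remains possible at r9c1 ⇒ r9c1=9.
Step 13. [r1c3∈{3}] r1c3 has the single candidate 3. So r1c3=3.
Step 14. [r8c7∈{2,4,7}] across col 7, 7 lands solely at r8c7. So r8c7=7.
Step 15. [r1c9∈{7,8}] r1c9 is the only open cell in row 1 admitting 8, so r1c9=8.
Step 16. [r3c3∈{9}] nothing but 9 survives at r3c3. So r3c3=9.
Step 17. [r9c5∈{6}] r9c5 is down to just 6, so r9c5=6.
Step 18. [r2c1∈{6}] nothing but 6 survives at r2c1. So r2c1=6.
Step 19. [r2c4∈{1,2}] r2c4 is the only open cell in row 2 admitting 1. So r2c4=1.
Step 20. [r3c4∈{2}] nothing but 2 survives at r3c4. So r3c4=2.
Step 21. [r8c5∈{4}] r8c5 is down to just 4, so r8c5=4.
Step 22. [r3c9∈{7}] r3c9 has the single candidate 7 ⇒ r3c9=7.
Step 23. [r5c7∈{8}] r5c7's peers cover all but 8 ⇒ r5c7=8.
Step 24. [r5c2∈{3}] only 3 remains possible at r5c2 ⇒ r5c2=3.
Step 25. [r3c8∈{1}] only 1 remains possible at r3c8 ⇒ r3c8=1.
Step 26. [r4c6∈{8}] r4c6 has the single candidate 8 ⇒ r4c6=8.
Step 27. [r9c9∈{3}] r9c9 has the single candidate 3 ⇒ r9c9=3.
Step 28. [r2c3∈{4}] only 4 remains possible at r2c3, so r2c3=4.
Step 29. [r4c1∈{7}] r4c1's peers cover all but 7 ⇒ r4c1=7.
Step 30. [r9c3∈{2}] r9c3 is down to just 2, so r9c3=2.
Step 31. [r1c5∈{7}] r1c5's peers cover all but 7 ⇒ r1c5=7.
Step 32. [r2c7∈{2}] nothing but 2 survives at r2c7, so r2c7=2.
Step 33. [r5c9∈{5}] r5c9 is down to just 5. So r5c9=5.
Step 34. [r7c9∈{4}] only 4 remains possible at r7c9. So r7c9=4.
Step 35. [r8c8∈{2}] nothing but 2 survives at r8c8 ⇒ r8c8=2.
Step 36. [r3c5∈{3}] r3c5 is down to just 3 ⇒ r3c5=3.
Step 37. [r4c8∈{9}] r4c8 has the single candidate 9, so r4c8=9.
Step 38. [r2c6∈{5}] r2c6's peers cover all but 5. So r2c6=5.
Step 39. [r8c9∈{6}] nothing but 6 survives at r8c9. So r8c9=6.
Step 40. [r3c2∈{5}] r3c2 is down to just 5. So r3c2=5.
Step 41. [r6c2∈{9}] r6c2 is down to just 9 ⇒ r6c2=9.
Step 42. [r3c1∈{8}] r3c1 is down to just 8 ⇒ r3c1=8.
Step 43. [r9c4∈{8}] r9c4 has the single candidate 8 ⇒ r9c4=8.
Step 44. [r4c7∈{4}] nothing but 4 survives at r4c7. So r4c7=4.
Step 45. [r8c4∈{9}] r8c4 has the single candidate 9, so r8c4=9.
Step 46. [r4c3∈{6}] r4c3's peers cover all but 6 ⇒ r4c3=6.
Step 47. [r5c3∈{1}] r5c3's peers cover all but 1 ⇒ r5c3=1.

Answer: 2 1 3 6 7 9 5 4 8 / 6 7 4 1 8 5 2 3 9 / 8 5 9 2 3 4 6 1 7 / 7 2 6 3 5 8 4 9 1 / 4 3 1 7 9 2 8 6 5 / 5 9 8 4 1 6 3 7 2 / 3 6 7 5 2 1 9 8 4 / 1 8 5 9 4 3 7 2 6 / 9 4 2 8 6 7 1 5 3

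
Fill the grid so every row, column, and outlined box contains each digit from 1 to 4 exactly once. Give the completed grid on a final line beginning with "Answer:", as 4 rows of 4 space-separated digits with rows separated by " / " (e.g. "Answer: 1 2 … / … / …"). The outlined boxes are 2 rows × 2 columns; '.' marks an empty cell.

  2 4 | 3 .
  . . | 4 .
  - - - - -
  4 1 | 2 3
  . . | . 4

Step 1. [r2c1∈{1,3}] across col 1, 1 lands solely at r2c1. So r2c1=1.
Step 2. [r2c2∈{3}] r2c2 is down to just 3, so r2c2=3.
Step 3. [r4c1∈{3}] nothing but 3 survives at r4c1 ⇒ r4c1=3.
Step 4. [r2c4∈{2}] r2c4 has the single candidate 2 ⇒ r2c4=2.
Step 5. [r4c2∈{2}] r4c2 has the single candidate 2, so r4c2=2.
Step 6. [r4c3∈{1}] nothing but 1 survives at r4c3, so r4c3=1.
Step 7. [r1c4∈{1}] r1c4's peers cover all but 1, so r1c4=1.

Answer: 2 4 3 1 / 1 3 4 2 / 4 1 2 3 / 3 2 1 4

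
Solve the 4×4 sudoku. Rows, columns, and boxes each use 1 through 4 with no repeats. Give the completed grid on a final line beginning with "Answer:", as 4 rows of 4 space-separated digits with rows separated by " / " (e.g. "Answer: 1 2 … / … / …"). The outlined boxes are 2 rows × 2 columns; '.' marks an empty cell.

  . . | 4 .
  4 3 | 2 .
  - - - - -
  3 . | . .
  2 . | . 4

Step 1. [r4c2∈{1}] r4c2 has the single candidate 1. So r4c2=1.
Step 2. [r2c4∈{1}] r2c4's peers cover all but 1 ⇒ r2c4=1.
Step 3. [r1c1∈{1}] r1c1 has the single candidate 1, so r1c1=1.
Step 4. [r4c3∈{3}] only 3 remains possible at r4c3 ⇒ r4c3=3.
Step 5. [r1c2∈{2}] r1c2 has the single candidate 2. So r1c2=2.
Step 6. [r3c4∈{2}] only 2 remains possible at r3c4, so r3c4=2.
Step 7. [r1c4∈{3}] nothing but 3 survives at r1c4, so r1c4=3.
Step 8. [r3c2∈{4}] r3c2 has the single candidate 4. So r3c2=4.
Step 9. [r3c3∈{1}] r3c3's peers cover all but 1, so r3c3=1.

Answer: 1 2 4 3 / 4 3 2 1 / 3 4 1 2 / 2 1 3 4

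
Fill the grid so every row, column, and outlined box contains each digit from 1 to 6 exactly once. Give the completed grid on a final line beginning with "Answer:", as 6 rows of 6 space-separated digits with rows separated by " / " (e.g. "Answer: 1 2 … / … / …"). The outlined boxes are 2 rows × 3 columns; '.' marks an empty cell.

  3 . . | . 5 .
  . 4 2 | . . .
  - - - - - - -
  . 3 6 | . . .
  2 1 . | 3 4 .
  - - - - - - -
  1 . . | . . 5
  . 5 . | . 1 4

Step 1. [r6c4∈{2,6}] row 6 places 2 nowhere but r6c4, so r6c4=2.
Step 2. [r5c4∈{6}] r5c4 has the single candidate 6, so r5c4=6.
Step 3. [r2c5∈{3,6}] r2c5 is the only open cell in col 5 admitting 6. So r2c5=6.
Step 4. [r2c4∈{1}] r2c4 is down to just 1 ⇒ r2c4=1.
Step 5. [r4c3∈{5}] nothing but 5 survives at r4c3. So r4c3=5.
Step 6. [r5c3∈{3,4}] 4 has one home in row 5: r5c3 ⇒ r5c3=4.
Step 7. [r1c6∈{2}] nothing but 2 survives at r1c6 ⇒ r1c6=2.
Step 8. [r3c4∈{5}] only 5 remains possible at r3c4, so r3c4=5.
Step 9. [r6c3∈{3}] only 3 remains possible at r6c3. So r6c3=3.
Step 10. [r1c2∈{6}] nothing but 6 survives at r1c2 ⇒ r1c2=6.
Step 11. [r5c2∈{2}] r5c2 is down to just 2. So r5c2=2.
Step 12. [r3c6∈{1}] r3c6's peers cover all but 1 ⇒ r3c6=1.
Step 13. [r2c6∈{3}] nothing but 3 survives at r2c6. So r2c6=3.
Step 14. [r5c5∈{3}] r5c5's peers cover all but 3, so r5c5=3.
Step 15. [r2c1∈{5}] r2c1 has the single candidate 5, so r2c1=5.
Step 16. [r3c1∈{4}] r3c1 has the single candidate 4. So r3c1=4.
Step 17. [r6c1∈{6}] nothing but 6 survives at r6c1. So r6c1=6.
Step 18. [r1c3∈{1}] r1c3 is down to just 1 ⇒ r1c3=1.
Step 19. [r4c6∈{6}] r4c6 has the single candidate 6. So r4c6=6.
Step 20. [r1c4∈{4}] r1c4 is down to just 4 ⇒ r1c4=4.
Step 21. [r3c5∈{2}] only 2 remains possible at r3c5 ⇒ r3c5=2.

Answer: 3 6 1 4 5 2 / 5 4 2 1 6 3 / 4 3 6 5 2 1 / 2 1 5 3 4 6 / 1 2 4 6 3 5 / 6 5 3 2 1 4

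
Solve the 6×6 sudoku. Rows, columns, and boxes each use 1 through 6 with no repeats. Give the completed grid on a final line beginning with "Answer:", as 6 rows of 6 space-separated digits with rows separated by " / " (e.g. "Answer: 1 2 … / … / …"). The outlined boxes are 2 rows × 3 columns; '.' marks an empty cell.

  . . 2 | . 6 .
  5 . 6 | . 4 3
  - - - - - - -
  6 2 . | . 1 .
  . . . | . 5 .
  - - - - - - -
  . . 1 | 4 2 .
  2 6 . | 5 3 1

Step 1. [r2c2∈{1}] r2c2's peers cover all but 1. So r2c2=1.
Step 2. [r4c4∈{2,3,6}] across col 4, 6 lands solely at r4c4. So r4c4=6.
Step 3. [r5c1∈{3}] r5c1 has the single candidate 3, so r5c1=3.
Step 4. [r3c3∈{3,4,5}] across row 3, 5 lands solely at r3c3. So r3c3=5.
Step 5. [r1c1∈{4}] r1c1 is down to just 4 ⇒ r1c1=4.
Step 6. [r4c2∈{3,4}] 4 has one home in col 2: r4c2. So r4c2=4.
Step 7. [r5c2∈{5}] only 5 remains possible at r5c2 ⇒ r5c2=5.
Step 8. [r1c2∈{3}] r1c2 has the single candidate 3, so r1c2=3.
Step 9. [r1c6∈{5}] only 5 remains possible at r1c6. So r1c6=5.
Step 10. [r5c6∈{6}] r5c6 is down to just 6. So r5c6=6.
Step 11. [r2c4∈{2}] r2c4 has the single candidate 2, so r2c4=2.
Step 12. [r4c6∈{2}] r4c6's peers cover all but 2, so r4c6=2.
Step 13. [r3c6∈{4}] nothing but 4 survives at r3c6. So r3c6=4.
Step 14. [r6c3∈{4}] only 4 remains possible at r6c3 ⇒ r6c3=4.
Step 15. [r1c4∈{1}] r1c4's peers cover all but 1. So r1c4=1.
Step 16. [r4c1∈{1}] r4c1 is down to just 1, so r4c1=1.
Step 17. [r3c4∈{3}] r3c4 is down to just 3. So r3c4=3.
Step 18. [r4c3∈{3}] r4c3's peers cover all but 3 ⇒ r4c3=3.

Answer: 4 3 2 1 6 5 / 5 1 6 2 4 3 / 6 2 5 3 1 4 / 1 4 3 6 5 2 / 3 5 1 4 2 6 / 2 6 4 5 3 1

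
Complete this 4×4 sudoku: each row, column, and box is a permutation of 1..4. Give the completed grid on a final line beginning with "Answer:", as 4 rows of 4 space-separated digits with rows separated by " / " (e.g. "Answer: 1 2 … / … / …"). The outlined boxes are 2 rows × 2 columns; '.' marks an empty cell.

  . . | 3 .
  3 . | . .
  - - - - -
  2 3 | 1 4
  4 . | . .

Step 1. [r1c2∈{1,2,4}] across row 1, 4 lands solely at r1c2. So r1c2=4.
Step 2. [r1c4∈{1,2}] r1c4 is the only open cell in row 1 admitting 2, so r1c4=2.
Step 3. [r2c2∈{1,2}] in row 2, 2 fits only at r2c2 ⇒ r2c2=2.
Step 4. [r2c3∈{4}] r2c3 has the single candidate 4 ⇒ r2c3=4.
Step 5. [r4c3∈{2}] r4c3's peers cover all but 2. So r4c3=2.
Step 6. [r4c2∈{1}] only 1 remains possible at r4c2 ⇒ r4c2=1.
Step 7. [r1c1∈{1}] nothing but 1 survives at r1c1. So r1c1=1.
Step 8. [r2c4∈{1}] r2c4 has the single candidate 1 ⇒ r2c4=1.
Step 9. [r4c4∈{3}] nothing but 3 survives at r4c4. So r4c4=3.

Answer: 1 4 3 2 / 3 2 4 1 / 2 3 1 4 / 4 1 2 3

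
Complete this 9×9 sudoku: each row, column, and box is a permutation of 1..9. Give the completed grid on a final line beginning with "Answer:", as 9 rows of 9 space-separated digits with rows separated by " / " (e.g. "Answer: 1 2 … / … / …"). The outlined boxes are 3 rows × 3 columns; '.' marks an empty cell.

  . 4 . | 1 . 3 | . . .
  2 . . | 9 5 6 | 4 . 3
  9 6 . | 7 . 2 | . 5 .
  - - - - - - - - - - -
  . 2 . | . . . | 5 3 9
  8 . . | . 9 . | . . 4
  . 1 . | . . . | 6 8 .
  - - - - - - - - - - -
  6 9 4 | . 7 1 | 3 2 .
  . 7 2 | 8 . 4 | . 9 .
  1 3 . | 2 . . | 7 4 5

Step 1. [r6c1∈{3,4,5,7}] across col 1, 3 lands solely at r6c1 ⇒ r6c1=3.
Step 2. [r1c5∈{8}] r1c5's peers cover all but 8, so r1c5=8.
Step 3. [r5c2∈{5}] r5c2 has the single candidate 5, so r5c2=5.
Step 4. [r5c6∈{7}] r5c6 is down to just 7. So r5c6=7.
Step 5. [r4c1∈{4,7}] col 1 places 4 nowhere but r4c1. So r4c1=4.
Step 6. [r1c1∈{5,7}] in col 1, 7 fits only at r1c1 ⇒ r1c1=7.
Step 7. [r4c4∈{6}] r4c4 has the single candidate 6 ⇒ r4c4=6.
Step 8. [r8c7∈{1}] r8c7's peers cover all but 1. So r8c7=1.
Step 9. [r3c9∈{1,8}] across col 9, 1 lands solely at r3c9. So r3c9=1.
Step 10. [r6c4∈{4,5}] col 4 places 4 nowhere but r6c4 ⇒ r6c4=4.
Step 11. [r5c7∈{2}] r5c7 is down to just 2. So r5c7=2.
Step 12. [r2c2∈{8}] r2c2 has the single candidate 8, so r2c2=8.
Step 13. [r8c9∈{6}] r8c9's peers cover all but 6. So r8c9=6.
Step 14. [r6c3∈{7,9}] in row 6, 9 fits only at r6c3, so r6c3=9.
Step 15. [r1c9∈{2}] r1c9 is down to just 2, so r1c9=2.
Step 16. [r1c3∈{5}] only 5 remains possible at r1c3 ⇒ r1c3=5.
Step 17. [r6c9∈{7}] nothing but 7 survives at r6c9, so r6c9=7.
Step 18. [r6c6∈{5}] r6c6 is down to just 5 ⇒ r6c6=5.
Step 19. [r9c3∈{8}] only 8 remains possible at r9c3. So r9c3=8.
Step 20. [r5c8∈{1}] only 1 remains possible at r5c8, so r5c8=1.
Step 21. [r3c5∈{4}] r3c5 has the single candidate 4 ⇒ r3c5=4.
Step 22. [r5c3∈{6}] r5c3 is down to just 6 ⇒ r5c3=6.
Step 23. [r2c3∈{1}] nothing but 1 survives at r2c3, so r2c3=1.
Step 24. [r3c7∈{8}] nothing but 8 survives at r3c7 ⇒ r3c7=8.
Step 25. [r3c3∈{3}] r3c3 has the single candidate 3 ⇒ r3c3=3.
Step 26. [r4c5∈{1}] nothing but 1 survives at r4c5, so r4c5=1.
Step 27. [r4c6∈{8}] only 8 remains possible at r4c6, so r4c6=8.
Step 28. [r6c5∈{2}] r6c5 has the single candidate 2, so r6c5=2.
Step 29. [r8c5∈{3}] r8c5 is down to just 3. So r8c5=3.
Step 30. [r4c3∈{7}] r4c3 is down to just 7 ⇒ r4c3=7.
Step 31. [r1c7∈{9}] r1c7's peers cover all but 9 ⇒ r1c7=9.
Step 32. [r5c4∈{3}] r5c4's peers cover all but 3. So r5c4=3.
Step 33. [r7c4∈{5}] only 5 remains possible at r7c4 ⇒ r7c4=5.
Step 34. [r2c8∈{7}] r2c8 has the single candidate 7. So r2c8=7.
Step 35. [r9c5∈{6}] r9c5 is down to just 6. So r9c5=6.
Step 36. [r9c6∈{9}] r9c6's peers cover all but 9, so r9c6=9.
Step 37. [r8c1∈{5}] r8c1 has the single candidate 5, so r8c1=5.
Step 38. [r1c8∈{6}] r1c8's peers cover all but 6 ⇒ r1c8=6.
Step 39. [r7c9∈{8}] r7c9's peers cover all but 8. So r7c9=8.

Answer: 7 4 5 1 8 3 9 6 2 / 2 8 1 9 5 6 4 7 3 / 9 6 3 7 4 2 8 5 1 / 4 2 7 6 1 8 5 3 9 / 8 5 6 3 9 7 2 1 4 / 3 1 9 4 2 5 6 8 7 / 6 9 4 5 7 1 3 2 8 / 5 7 2 8 3 4 1 9 6 / 1 3 8 2 6 9 7 4 5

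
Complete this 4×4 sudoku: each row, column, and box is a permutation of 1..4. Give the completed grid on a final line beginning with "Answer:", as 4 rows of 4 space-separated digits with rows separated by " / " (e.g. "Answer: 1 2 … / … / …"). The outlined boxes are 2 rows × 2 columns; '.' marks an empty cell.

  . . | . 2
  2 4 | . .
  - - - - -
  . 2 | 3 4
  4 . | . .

Step 1. [r4c4∈{1}] r4c4 is down to just 1. So r4c4=1.
Step 2. [r1c2∈{1,3}] in col 2, 1 fits only at r1c2. So r1c2=1.
Step 3. [r4c3∈{2}] r4c3 is down to just 2, so r4c3=2.
Step 4. [r2c4∈{3}] r2c4 has the single candidate 3 ⇒ r2c4=3.
Step 5. [r3c1∈{1}] r3c1 has the single candidate 1 ⇒ r3c1=1.
Step 6. [r4c2∈{3}] r4c2's peers cover all but 3 ⇒ r4c2=3.
Step 7. [r1c3∈{4}] nothing but 4 survives at r1c3 ⇒ r1c3=4.
Step 8. [r2c3∈{1}] only 1 remains possible at r2c3, so r2c3=1.
Step 9. [r1c1∈{3}] r1c1 has the single candidate 3, so r1c1=3.

Answer: 3 1 4 2 / 2 4 1 3 / 1 2 3 4 / 4 3 2 1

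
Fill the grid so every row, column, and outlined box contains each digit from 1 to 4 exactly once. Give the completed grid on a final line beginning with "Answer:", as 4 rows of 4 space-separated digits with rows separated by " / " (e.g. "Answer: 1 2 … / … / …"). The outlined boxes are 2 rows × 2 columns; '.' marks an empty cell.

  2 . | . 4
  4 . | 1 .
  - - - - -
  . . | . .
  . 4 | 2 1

Step 1. [r3c4∈{3}] r3c4 is down to just 3 ⇒ r3c4=3.
Step 2. [r1c2∈{1,3}] in row 1, 1 fits only at r1c2. So r1c2=1.
Step 3. [r3c2∈{2}] nothing but 2 survives at r3c2. So r3c2=2.
Step 4. [r1c3∈{3}] r1c3 has the single candidate 3 ⇒ r1c3=3.
Step 5. [r3c1∈{1}] r3c1 is down to just 1. So r3c1=1.
Step 6. [r3c3∈{4}] r3c3 is down to just 4. So r3c3=4.
Step 7. [r4c1∈{3}] nothing but 3 survives at r4c1, so r4c1=3.
Step 8. [r2c4∈{2}] only 2 remains possible at r2c4 ⇒ r2c4=2.
Step 9. [r2c2∈{3}] only 3 remains possible at r2c2 ⇒ r2c2=3.

Answer: 2 1 3 4 / 4 3 1 2 / 1 2 4 3 / 3 4 2 1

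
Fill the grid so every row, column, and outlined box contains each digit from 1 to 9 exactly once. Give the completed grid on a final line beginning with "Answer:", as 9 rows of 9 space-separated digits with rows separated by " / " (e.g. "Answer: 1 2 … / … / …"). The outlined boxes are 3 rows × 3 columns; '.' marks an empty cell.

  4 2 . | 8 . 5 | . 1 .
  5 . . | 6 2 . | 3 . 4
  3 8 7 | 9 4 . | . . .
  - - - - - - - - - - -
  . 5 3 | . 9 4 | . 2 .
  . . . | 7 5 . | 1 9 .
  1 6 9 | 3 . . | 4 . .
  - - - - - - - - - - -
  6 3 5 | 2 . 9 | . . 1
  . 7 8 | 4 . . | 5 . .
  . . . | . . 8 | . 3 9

Step 1. [r8c8∈{6}] r8c8 is down to just 6 ⇒ r8c8=6.
Step 2. [r7c5∈{7}] r7c5 has the single candidate 7 ⇒ r7c5=7.
Step 3. [r9c1∈{2}] nothing but 2 survives at r9c1. So r9c1=2.
Step 4. [r4c1∈{7,8}] col 1 places 7 nowhere but r4c1 ⇒ r4c1=7.
Step 5. [r2c3∈{1}] r2c3 has the single candidate 1. So r2c3=1.
Step 6. [r2c8∈{7,8}] r2c8 is the only open cell in row 2 admitting 8 ⇒ r2c8=8.
Step 7. [r9c2∈{1,4}] in col 2, 1 fits only at r9c2. So r9c2=1.
Step 8. [r5c3∈{2,4}] col 3 places 2 nowhere but r5c3 ⇒ r5c3=2.
Step 9. [r5c9∈{3,6,8}] 3 has one home in row 5: r5c9, so r5c9=3.
Step 10. [r3c7∈{2,6}] r3c7 is the only open cell in col 7 admitting 2 ⇒ r3c7=2.
Step 11. [r3c9∈{5,6}] row 3 places 6 nowhere but r3c9 ⇒ r3c9=6.
Step 12. [r6c9∈{5,7,8}] across col 9, 5 lands solely at r6c9, so r6c9=5.
Step 13. [r8c6∈{1,3}] 3 has one home in col 6: r8c6, so r8c6=3.
Step 14. [r1c7∈{7,9}] across row 1, 9 lands solely at r1c7, so r1c7=9.
Step 15. [r7c7∈{8}] r7c7 has the single candidate 8. So r7c7=8.
Step 16. [r9c7∈{7}] r9c7's peers cover all but 7 ⇒ r9c7=7.
Step 17. [r9c5∈{6}] r9c5's peers cover all but 6. So r9c5=6.
Step 18. [r5c1∈{8}] r5c1's peers cover all but 8. So r5c1=8.
Step 19. [r4c9∈{8}] only 8 remains possible at r4c9 ⇒ r4c9=8.
Step 20. [r9c3∈{4}] nothing but 4 survives at r9c3, so r9c3=4.
Step 21. [r3c8∈{5}] nothing but 5 survives at r3c8, so r3c8=5.
Step 22. [r5c2∈{4}] nothing but 4 survives at r5c2 ⇒ r5c2=4.
Step 23. [r6c8∈{7}] only 7 remains possible at r6c8 ⇒ r6c8=7.
Step 24. [r8c5∈{1}] nothing but 1 survives at r8c5 ⇒ r8c5=1.
Step 25. [r1c5∈{3}] only 3 remains possible at r1c5. So r1c5=3.
Step 26. [r4c7∈{6}] only 6 remains possible at r4c7 ⇒ r4c7=6.
Step 27. [r8c1∈{9}] r8c1 has the single candidate 9. So r8c1=9.
Step 28. [r2c6∈{7}] r2c6 has the single candidate 7, so r2c6=7.
Step 29. [r1c3∈{6}] only 6 remains possible at r1c3 ⇒ r1c3=6.
Step 30. [r9c4∈{5}] only 5 remains possible at r9c4. So r9c4=5.
Step 31. [r5c6∈{6}] only 6 remains possible at r5c6, so r5c6=6.
Step 32. [r1c9∈{7}] r1c9's peers cover all but 7 ⇒ r1c9=7.
Step 33. [r8c9∈{2}] nothing but 2 survives at r8c9, so r8c9=2.
Step 34. [r7c8∈{4}] r7c8 is down to just 4 ⇒ r7c8=4.
Step 35. [r4c4∈{1}] nothing but 1 survives at r4c4, so r4c4=1.
Step 36. [r6c5∈{8}] r6c5 is down to just 8 ⇒ r6c5=8.
Step 37. [r3c6∈{1}] r3c6 has the single candidate 1, so r3c6=1.
Step 38. [r6c6∈{2}] only 2 remains possible at r6c6. So r6c6=2.
Step 39. [r2c2∈{9}] r2c2's peers cover all but 9, so r2c2=9.

Answer: 4 2 6 8 3 5 9 1 7 / 5 9 1 6 2 7 3 8 4 / 3 8 7 9 4 1 2 5 6 / 7 5 3 1 9 4 6 2 8 / 8 4 2 7 5 6 1 9 3 / 1 6 9 3 8 2 4 7 5 / 6 3 5 2 7 9 8 4 1 / 9 7 8 4 1 3 5 6 2 / 2 1 4 5 6 8 7 3 9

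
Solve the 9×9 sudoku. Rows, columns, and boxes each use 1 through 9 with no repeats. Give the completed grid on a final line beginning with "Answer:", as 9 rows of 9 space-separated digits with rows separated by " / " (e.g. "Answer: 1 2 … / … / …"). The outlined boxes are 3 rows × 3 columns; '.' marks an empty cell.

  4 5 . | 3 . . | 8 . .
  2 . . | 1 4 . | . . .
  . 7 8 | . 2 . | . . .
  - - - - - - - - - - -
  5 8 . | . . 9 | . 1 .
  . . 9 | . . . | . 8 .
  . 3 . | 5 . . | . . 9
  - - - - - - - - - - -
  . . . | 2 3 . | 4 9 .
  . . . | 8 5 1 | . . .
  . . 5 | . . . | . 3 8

Step 1. [r7c9∈{1,5,6,7}] r7c9 is the only open cell in row 7 admitting 5, so r7c9=5.
Step 2. [r5c7∈{2,3,5,6,7}] 5 has one home in row 5: r5c7. So r5c7=5.
Step 3. [r9c7∈{1,2,6,7}] in box 9, 1 fits only at r9c7. So r9c7=1.
Step 4. [r9c2∈{2,4,6,9}] row 9 places 2 nowhere but r9c2, so r9c2=2.
Step 5. [r5c6∈{2,3,4,6,7}] 3 has one home in col 6: r5c6, so r5c6=3.
Step 6. [r5c9∈{2,4,6,7}] 2 has one home in row 5: r5c9 ⇒ r5c9=2.
Step 7. [r6c6∈{2,4,6,7,8}] 2 has one home in col 6: r6c6 ⇒ r6c6=2.
Step 8. [r1c5∈{6,7,9}] in row 1, 9 fits only at r1c5 ⇒ r1c5=9.
Step 9. [r3c4∈{6}] r3c4's peers cover all but 6 ⇒ r3c4=6.
Step 10. [r1c6∈{7}] r1c6 has the single candidate 7 ⇒ r1c6=7.
Step 11. [r7c6∈{6}] r7c6's peers cover all but 6, so r7c6=6.
Step 12. [r9c1∈{6,7,9}] in row 9, 6 fits only at r9c1, so r9c1=6.
Step 13. [r9c5∈{7}] only 7 remains possible at r9c5, so r9c5=7.
Step 14. [r4c5∈{6}] r4c5 has the single candidate 6 ⇒ r4c5=6.
Step 15. [r5c2∈{1,4,6}] in row 5, 6 fits only at r5c2 ⇒ r5c2=6.
Step 16. [r2c2∈{9}] r2c2 is down to just 9 ⇒ r2c2=9.
Step 17. [r8c7∈{2,6,7}] r8c7 is the only open cell in col 7 admitting 2. So r8c7=2.
Step 18. [r5c4∈{4,7}] 4 has one home in row 5: r5c4. So r5c4=4.
Step 19. [r5c1∈{1,7}] r5c1 is the only open cell in row 5 admitting 7, so r5c1=7.
Step 20. [r6c1∈{1}] nothing but 1 survives at r6c1 ⇒ r6c1=1.
Step 21. [r3c1∈{3}] nothing but 3 survives at r3c1 ⇒ r3c1=3.
Step 22. [r2c3∈{6}] only 6 remains possible at r2c3. So r2c3=6.
Step 23. [r6c3∈{4}] r6c3 is down to just 4. So r6c3=4.
Step 24. [r4c9∈{3,4,7}] r4c9 is the only open cell in row 4 admitting 4. So r4c9=4.
Step 25. [r7c3∈{1,7}] in row 7, 7 fits only at r7c3, so r7c3=7.
Step 26. [r4c7∈{3,7}] r4c7 is the only open cell in row 4 admitting 3 ⇒ r4c7=3.
Step 27. [r2c7∈{7}] nothing but 7 survives at r2c7, so r2c7=7.
Step 28. [r3c6∈{5}] nothing but 5 survives at r3c6, so r3c6=5.
Step 29. [r6c8∈{6,7}] r6c8 is the only open cell in row 6 admitting 7, so r6c8=7.
Step 30. [r8c8∈{6}] r8c8's peers cover all but 6, so r8c8=6.
Step 31. [r3c9∈{1}] r3c9 is down to just 1 ⇒ r3c9=1.
Step 32. [r6c5∈{8}] r6c5's peers cover all but 8. So r6c5=8.
Step 33. [r3c8∈{4}] only 4 remains possible at r3c8 ⇒ r3c8=4.
Step 34. [r8c9∈{7}] r8c9 is down to just 7 ⇒ r8c9=7.
Step 35. [r2c6∈{8}] r2c6's peers cover all but 8. So r2c6=8.
Step 36. [r5c5∈{1}] nothing but 1 survives at r5c5, so r5c5=1.
Step 37. [r6c7∈{6}] r6c7 is down to just 6, so r6c7=6.
Step 38. [r4c4∈{7}] r4c4's peers cover all but 7, so r4c4=7.
Step 39. [r3c7∈{9}] r3c7's peers cover all but 9 ⇒ r3c7=9.
Step 40. [r7c2∈{1}] r7c2's peers cover all but 1. So r7c2=1.
Step 41. [r8c3∈{3}] only 3 remains possible at r8c3. So r8c3=3.
Step 42. [r1c3∈{1}] r1c3 has the single candidate 1. So r1c3=1.
Step 43. [r8c2∈{4}] r8c2's peers cover all but 4. So r8c2=4.
Step 44. [r9c4∈{9}] r9c4 has the single candidate 9, so r9c4=9.
Step 45. [r2c8∈{5}] r2c8 has the single candidate 5, so r2c8=5.
Step 46. [r1c8∈{2}] r1c8 is down to just 2. So r1c8=2.
Step 47. [r8c1∈{9}] r8c1 is down to just 9, so r8c1=9.
Step 48. [r1c9∈{6}] only 6 remains possible at r1c9. So r1c9=6.
Step 49. [r4c3∈{2}] r4c3's peers cover all but 2 ⇒ r4c3=2.
Step 50. [r7c1∈{8}] only 8 remains possible at r7c1 ⇒ r7c1=8.
Step 51. [r2c9∈{3}] only 3 remains possible at r2c9 ⇒ r2c9=3.
Step 52. [r9c6∈{4}] r9c6 has the single candidate 4, so r9c6=4.

Answer: 4 5 1 3 9 7 8 2 6 / 2 9 6 1 4 8 7 5 3 / 3 7 8 6 2 5 9 4 1 / 5 8 2 7 6 9 3 1 4 / 7 6 9 4 1 3 5 8 2 / 1 3 4 5 8 2 6 7 9 / 8 1 7 2 3 6 4 9 5 / 9 4 3 8 5 1 2 6 7 / 6 2 5 9 7 4 1 3 8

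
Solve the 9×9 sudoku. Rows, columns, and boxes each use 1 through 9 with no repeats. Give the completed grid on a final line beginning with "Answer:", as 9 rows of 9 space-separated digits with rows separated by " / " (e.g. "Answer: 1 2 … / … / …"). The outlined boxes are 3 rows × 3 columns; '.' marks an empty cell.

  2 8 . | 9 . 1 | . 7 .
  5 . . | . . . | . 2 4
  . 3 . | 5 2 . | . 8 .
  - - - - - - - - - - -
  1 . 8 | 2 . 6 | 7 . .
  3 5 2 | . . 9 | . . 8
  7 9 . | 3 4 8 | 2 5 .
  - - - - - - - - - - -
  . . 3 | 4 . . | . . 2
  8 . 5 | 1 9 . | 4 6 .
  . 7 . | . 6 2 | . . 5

Step 1. [r5c7∈{1,6}] row 5 places 6 nowhere but r5c7, so r5c7=6.
Step 2. [r1c5∈{3}] only 3 remains possible at r1c5. So r1c5=3.
Step 3. [r2c6∈{7}] only 7 remains possible at r2c6. So r2c6=7.
Step 4. [r1c3∈{4,6}] 4 has one home in row 1: r1c3 ⇒ r1c3=4.
Step 5. [r2c7∈{1,3,9}] row 2 places 3 nowhere but r2c7. So r2c7=3.
Step 6. [r2c3∈{1,6,9}] in row 2, 9 fits only at r2c3, so r2c3=9.
Step 7. [r9c3∈{1}] r9c3 is down to just 1. So r9c3=1.
Step 8. [r3c1∈{6}] only 6 remains possible at r3c1. So r3c1=6.
Step 9. [r9c4∈{8}] r9c4's peers cover all but 8. So r9c4=8.
Step 10. [r9c7∈{9}] only 9 remains possible at r9c7 ⇒ r9c7=9.
Step 11. [r4c8∈{3,4,9}] col 8 places 9 nowhere but r4c8. So r4c8=9.
Step 12. [r6c9∈{1}] r6c9's peers cover all but 1, so r6c9=1.
Step 13. [r7c5∈{5,7}] r7c5 is the only open cell in row 7 admitting 7. So r7c5=7.
Step 14. [r9c8∈{3}] nothing but 3 survives at r9c8 ⇒ r9c8=3.
Step 15. [r7c7∈{1,8}] row 7 places 8 nowhere but r7c7 ⇒ r7c7=8.
Step 16. [r9c1∈{4}] r9c1 is down to just 4. So r9c1=4.
Step 17. [r6c3∈{6}] only 6 remains possible at r6c3, so r6c3=6.
Step 18. [r3c7∈{1}] r3c7 has the single candidate 1 ⇒ r3c7=1.
Step 19. [r2c5∈{8}] r2c5 is down to just 8 ⇒ r2c5=8.
Step 20. [r3c3∈{7}] nothing but 7 survives at r3c3, so r3c3=7.
Step 21. [r4c9∈{3}] only 3 remains possible at r4c9, so r4c9=3.
Step 22. [r5c4∈{7}] r5c4 has the single candidate 7, so r5c4=7.
Step 23. [r7c6∈{5}] only 5 remains possible at r7c6, so r7c6=5.
Step 24. [r8c6∈{3}] nothing but 3 survives at r8c6. So r8c6=3.
Step 25. [r1c7∈{5}] r1c7 has the single candidate 5, so r1c7=5.
Step 26. [r4c5∈{5}] nothing but 5 survives at r4c5, so r4c5=5.
Step 27. [r4c2∈{4}] r4c2 has the single candidate 4 ⇒ r4c2=4.
Step 28. [r7c1∈{9}] only 9 remains possible at r7c1, so r7c1=9.
Step 29. [r2c4∈{6}] only 6 remains possible at r2c4, so r2c4=6.
Step 30. [r8c2∈{2}] r8c2 has the single candidate 2. So r8c2=2.
Step 31. [r5c5∈{1}] r5c5's peers cover all but 1. So r5c5=1.
Step 32. [r2c2∈{1}] nothing but 1 survives at r2c2 ⇒ r2c2=1.
Step 33. [r3c9∈{9}] r3c9 has the single candidate 9. So r3c9=9.
Step 34. [r1c9∈{6}] only 6 remains possible at r1c9, so r1c9=6.
Step 35. [r7c2∈{6}] nothing but 6 survives at r7c2. So r7c2=6.
Step 36. [r7c8∈{1}] r7c8 is down to just 1. So r7c8=1.
Step 37. [r8c9∈{7}] r8c9 has the single candidate 7, so r8c9=7.
Step 38. [r3c6∈{4}] only 4 remains possible at r3c6, so r3c6=4.
Step 39. [r5c8∈{4}] only 4 remains possible at r5c8 ⇒ r5c8=4.

Answer: 2 8 4 9 3 1 5 7 6 / 5 1 9 6 8 7 3 2 4 / 6 3 7 5 2 4 1 8 9 / 1 4 8 2 5 6 7 9 3 / 3 5 2 7 1 9 6 4 8 / 7 9 6 3 4 8 2 5 1 / 9 6 3 4 7 5 8 1 2 / 8 2 5 1 9 3 4 6 7 / 4 7 1 8 6 2 9 3 5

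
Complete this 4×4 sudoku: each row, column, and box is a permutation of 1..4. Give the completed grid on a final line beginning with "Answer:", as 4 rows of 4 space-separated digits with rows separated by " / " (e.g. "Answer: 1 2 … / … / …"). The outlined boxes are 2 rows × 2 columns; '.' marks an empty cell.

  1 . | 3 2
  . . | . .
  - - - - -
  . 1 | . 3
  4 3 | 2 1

Step 1. [r2c2∈{2,4}] in col 2, 2 fits only at r2c2 ⇒ r2c2=2.
Step 2. [r2c4∈{4}] r2c4 is down to just 4. So r2c4=4.
Step 3. [r3c3∈{4}] nothing but 4 survives at r3c3, so r3c3=4.
Step 4. [r1c2∈{4}] nothing but 4 survives at r1c2, so r1c2=4.
Step 5. [r3c1∈{2}] r3c1 has the single candidate 2, so r3c1=2.
Step 6. [r2c1∈{3}] r2c1 has the single candidate 3. So r2c1=3.
Step 7. [r2c3∈{1}] r2c3 is down to just 1 ⇒ r2c3=1.

Answer: 1 4 3 2 / 3 2 1 4 / 2 1 4 3 / 4 3 2 1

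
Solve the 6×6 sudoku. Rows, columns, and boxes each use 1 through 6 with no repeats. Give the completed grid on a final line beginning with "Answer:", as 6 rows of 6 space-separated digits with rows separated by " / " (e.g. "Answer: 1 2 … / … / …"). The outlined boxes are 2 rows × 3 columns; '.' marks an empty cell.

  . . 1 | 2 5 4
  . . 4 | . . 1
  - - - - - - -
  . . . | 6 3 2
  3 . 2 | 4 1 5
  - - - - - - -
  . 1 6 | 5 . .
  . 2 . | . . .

Step 1. [r2c5∈{6}] nothing but 6 survives at r2c5. So r2c5=6.
Step 2. [r5c1∈{4}] only 4 remains possible at r5c1, so r5c1=4.
Step 3. [r3c3∈{5}] r3c3 is down to just 5, so r3c3=5.
Step 4. [r6c3∈{3}] nothing but 3 survives at r6c3, so r6c3=3.
Step 5. [r1c2∈{3,6}] 3 has one home in row 1: r1c2. So r1c2=3.
Step 6. [r2c2∈{5}] only 5 remains possible at r2c2 ⇒ r2c2=5.
Step 7. [r6c5∈{4}] r6c5 has the single candidate 4, so r6c5=4.
Step 8. [r2c4∈{3}] only 3 remains possible at r2c4. So r2c4=3.
Step 9. [r2c1∈{2}] r2c1 has the single candidate 2. So r2c1=2.
Step 10. [r3c2∈{4}] only 4 remains possible at r3c2, so r3c2=4.
Step 11. [r4c2∈{6}] only 6 remains possible at r4c2, so r4c2=6.
Step 12. [r3c1∈{1}] only 1 remains possible at r3c1 ⇒ r3c1=1.
Step 13. [r6c1∈{5}] only 5 remains possible at r6c1. So r6c1=5.
Step 14. [r5c6∈{3}] r5c6 is down to just 3. So r5c6=3.
Step 15. [r5c5∈{2}] nothing but 2 survives at r5c5. So r5c5=2.
Step 16. [r1c1∈{6}] nothing but 6 survives at r1c1 ⇒ r1c1=6.
Step 17. [r6c4∈{1}] r6c4's peers cover all but 1 ⇒ r6c4=1.
Step 18. [r6c6∈{6}] only 6 remains possible at r6c6, so r6c6=6.

Answer: 6 3 1 2 5 4 / 2 5 4 3 6 1 / 1 4 5 6 3 2 / 3 6 2 4 1 5 / 4 1 6 5 2 3 / 5 2 3 1 4 6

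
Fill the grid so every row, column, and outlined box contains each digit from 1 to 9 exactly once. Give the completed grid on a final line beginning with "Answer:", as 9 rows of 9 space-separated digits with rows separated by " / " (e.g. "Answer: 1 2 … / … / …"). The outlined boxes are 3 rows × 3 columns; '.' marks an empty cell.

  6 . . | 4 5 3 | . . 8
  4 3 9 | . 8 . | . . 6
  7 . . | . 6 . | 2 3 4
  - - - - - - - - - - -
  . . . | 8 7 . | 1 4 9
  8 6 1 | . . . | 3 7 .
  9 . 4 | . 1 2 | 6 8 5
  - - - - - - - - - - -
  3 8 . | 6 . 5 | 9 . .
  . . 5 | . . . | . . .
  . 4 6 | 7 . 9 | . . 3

Step 1. [r3c6∈{1}] r3c6 is down to just 1 ⇒ r3c6=1.
Step 2. [r8c4∈{1,2,3}] in col 4, 1 fits only at r8c4 ⇒ r8c4=1.
Step 3. [r8c1∈{2}] r8c1 has the single candidate 2, so r8c1=2.
Step 4. [r7c5∈{2,4}] row 7 places 4 nowhere but r7c5 ⇒ r7c5=4.
Step 5. [r7c9∈{1,2,7}] col 9 places 1 nowhere but r7c9 ⇒ r7c9=1.
Step 6. [r8c7∈{4,7,8}] 4 has one home in row 8: r8c7, so r8c7=4.
Step 7. [r2c8∈{1,5}] row 2 places 1 nowhere but r2c8 ⇒ r2c8=1.
Step 8. [r9c8∈{2,5}] 5 has one home in col 8: r9c8 ⇒ r9c8=5.
Step 9. [r1c3∈{2}] r1c3 is down to just 2. So r1c3=2.
Step 10. [r5c4∈{5,9}] row 5 places 5 nowhere but r5c4 ⇒ r5c4=5.
Step 11. [r8c9∈{7}] nothing but 7 survives at r8c9, so r8c9=7.
Step 12. [r2c7∈{5,7}] 5 has one home in row 2: r2c7, so r2c7=5.
Step 13. [r4c2∈{2,5}] across row 4, 2 lands solely at r4c2, so r4c2=2.
Step 14. [r5c5∈{9}] r5c5 has the single candidate 9. So r5c5=9.
Step 15. [r4c6∈{6}] r4c6 has the single candidate 6, so r4c6=6.
Step 16. [r9c5∈{2}] r9c5 is down to just 2. So r9c5=2.
Step 17. [r3c4∈{9}] only 9 remains possible at r3c4, so r3c4=9.
Step 18. [r3c3∈{8}] nothing but 8 survives at r3c3. So r3c3=8.
Step 19. [r2c6∈{7}] nothing but 7 survives at r2c6, so r2c6=7.
Step 20. [r4c1∈{5}] nothing but 5 survives at r4c1, so r4c1=5.
Step 21. [r2c4∈{2}] r2c4's peers cover all but 2 ⇒ r2c4=2.
Step 22. [r5c9∈{2}] r5c9 is down to just 2. So r5c9=2.
Step 23. [r1c8∈{9}] nothing but 9 survives at r1c8 ⇒ r1c8=9.
Step 24. [r8c6∈{8}] nothing but 8 survives at r8c6. So r8c6=8.
Step 25. [r8c8∈{6}] r8c8's peers cover all but 6 ⇒ r8c8=6.
Step 26. [r3c2∈{5}] r3c2's peers cover all but 5 ⇒ r3c2=5.
Step 27. [r9c1∈{1}] nothing but 1 survives at r9c1 ⇒ r9c1=1.
Step 28. [r8c2∈{9}] r8c2 has the single candidate 9, so r8c2=9.
Step 29. [r1c2∈{1}] nothing but 1 survives at r1c2. So r1c2=1.
Step 30. [r1c7∈{7}] r1c7 is down to just 7 ⇒ r1c7=7.
Step 31. [r5c6∈{4}] r5c6 has the single candidate 4 ⇒ r5c6=4.
Step 32. [r6c4∈{3}] nothing but 3 survives at r6c4, so r6c4=3.
Step 33. [r9c7∈{8}] r9c7 is down to just 8 ⇒ r9c7=8.
Step 34. [r4c3∈{3}] nothing but 3 survives at r4c3 ⇒ r4c3=3.
Step 35. [r7c3∈{7}] r7c3's peers cover all but 7. So r7c3=7.
Step 36. [r7c8∈{2}] only 2 remains possible at r7c8 ⇒ r7c8=2.
Step 37. [r8c5∈{3}] r8c5's peers cover all but 3, so r8c5=3.
Step 38. [r6c2∈{7}] r6c2 has the single candidate 7, so r6c2=7.

Answer: 6 1 2 4 5 3 7 9 8 / 4 3 9 2 8 7 5 1 6 / 7 5 8 9 6 1 2 3 4 / 5 2 3 8 7 6 1 4 9 / 8 6 1 5 9 4 3 7 2 / 9 7 4 3 1 2 6 8 5 / 3 8 7 6 4 5 9 2 1 / 2 9 5 1 3 8 4 6 7 / 1 4 6 7 2 9 8 5 3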